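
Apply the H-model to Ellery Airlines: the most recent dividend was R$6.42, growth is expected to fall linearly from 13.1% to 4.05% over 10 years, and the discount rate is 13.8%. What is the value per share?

R$98.31

H-model: P₀ = D₀[(1+g_L) + H(g_S−g_L)]/(r−g_L), with H = 10/2 = 5.
P₀ = 6.42 × [(1+0.0405) + 5×(0.131−0.0405)] / (0.138−0.0405)
   = 6.42 × 1.4930 / 0.0975 = 98.3083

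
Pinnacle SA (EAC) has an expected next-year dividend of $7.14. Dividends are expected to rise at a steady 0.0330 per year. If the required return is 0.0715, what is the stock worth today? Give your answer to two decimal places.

$185.45

Gordon growth model: P₀ = D₁/(r − g), with D₁ = 7.14 given directly.
P₀ = 7.1400 / (0.0715 − 0.033) = 7.1400 / 0.0385 = 185.4545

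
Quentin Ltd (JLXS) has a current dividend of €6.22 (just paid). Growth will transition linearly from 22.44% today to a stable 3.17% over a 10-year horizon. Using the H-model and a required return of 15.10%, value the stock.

€104.02

H-model: P₀ = D₀[(1+g_L) + H(g_S−g_L)]/(r−g_L), with H = 10/2 = 5.
P₀ = 6.22 × [(1+0.0317) + 5×(0.2244−0.0317)] / (0.151−0.0317)
   = 6.22 × 1.9952 / 0.1193 = 104.0247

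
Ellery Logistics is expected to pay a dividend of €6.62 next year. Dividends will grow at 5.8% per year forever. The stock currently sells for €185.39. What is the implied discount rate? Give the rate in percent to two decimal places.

Rearranging the constant-growth DDM: r = D₁/P₀ + g.
r = 6.6200 / 185.39 + 0.058 = 0.03571 + 0.058 = 0.09371

9.37%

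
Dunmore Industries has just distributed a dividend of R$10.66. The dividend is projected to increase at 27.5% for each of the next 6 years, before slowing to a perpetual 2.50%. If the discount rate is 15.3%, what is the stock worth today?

Two-stage DDM. Project D₁…D_6 at 0.275, terminal growth 0.025, discount at r = 0.153.
D_1 = 13.5915
D_2 = 17.3292
D_3 = 22.0947
D_4 = 28.1707
D_5 = 35.9177
D_6 = 45.7950
Terminal value at t=6: TV = D_7/(r−g) = 46.9399/(0.153−0.025) = 366.7180
P₀ = 13.5915/(1+0.153)^1 + 17.3292/(1+0.153)^2 + 22.0947/(1+0.153)^3 + 28.1707/(1+0.153)^4 + 35.9177/(1+0.153)^5 + 45.7950/(1+0.153)^6 + 366.7180/(1+0.153)^6 = 248.3784

R$248.38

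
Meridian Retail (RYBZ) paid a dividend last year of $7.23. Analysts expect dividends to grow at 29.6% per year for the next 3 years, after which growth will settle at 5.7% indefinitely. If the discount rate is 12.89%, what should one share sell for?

$189.59

Two-stage DDM. Project D₁…D_3 at 0.296, terminal growth 0.057, discount at r = 0.1289.
D_1 = 9.3701
D_2 = 12.1436
D_3 = 15.7381
Terminal value at t=3: TV = D_4/(r−g) = 16.6352/(0.1289−0.057) = 231.3659
P₀ = 9.3701/(1+0.1289)^1 + 12.1436/(1+0.1289)^2 + 15.7381/(1+0.1289)^3 + 231.3659/(1+0.1289)^3 = 189.5856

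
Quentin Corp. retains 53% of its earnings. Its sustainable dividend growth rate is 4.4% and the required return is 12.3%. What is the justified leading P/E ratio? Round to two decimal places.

Payout ratio b = 1 − 0.53 = 0.47.
Justified leading P/E = b/(r−g) = 0.47/(0.123−0.044) = 5.9494

5.95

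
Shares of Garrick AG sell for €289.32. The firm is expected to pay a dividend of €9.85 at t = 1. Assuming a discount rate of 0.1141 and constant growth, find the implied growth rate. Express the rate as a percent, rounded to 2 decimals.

8.01%

From P₀ = D₁/(r − g), the implied growth is g = r − D₁/P₀.
g = 0.1141 − 9.85/289.32 = 0.1141 − 0.03405 = 0.08005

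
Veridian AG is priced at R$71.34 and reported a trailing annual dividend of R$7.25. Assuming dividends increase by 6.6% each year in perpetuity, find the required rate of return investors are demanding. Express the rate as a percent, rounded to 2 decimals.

17.43%

Rearranging the constant-growth DDM: r = D₁/P₀ + g.
D₁ = 7.25 × (1 + 0.066) = 7.7285.
r = 7.7285 / 71.34 + 0.066 = 0.10833 + 0.066 = 0.17433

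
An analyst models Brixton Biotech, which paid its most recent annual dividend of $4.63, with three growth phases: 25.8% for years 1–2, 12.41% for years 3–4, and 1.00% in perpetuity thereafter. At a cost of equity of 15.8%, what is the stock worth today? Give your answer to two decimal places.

$56.09

Three-stage DDM. Project D₁…D_4; terminal Gordon value at t=4 with g = 0.01; discount at r = 0.158.
D_1 = 5.8245
D_2 = 7.3273
D_3 = 8.2366
D_4 = 9.2587
TV_4 = 9.3513/(0.158−0.01) = 63.1847
P₀ = Σ Dₜ/(1+r)ᵗ + TV_4/(1+r)^4 = 56.0852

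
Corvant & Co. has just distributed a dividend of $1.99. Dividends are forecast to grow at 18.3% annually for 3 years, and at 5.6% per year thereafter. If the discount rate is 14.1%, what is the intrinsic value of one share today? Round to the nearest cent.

Two-stage DDM. Project D₁…D_3 at 0.183, terminal growth 0.056, discount at r = 0.141.
D_1 = 2.3542
D_2 = 2.7850
D_3 = 3.2946
Terminal value at t=3: TV = D_4/(r−g) = 3.4791/(0.141−0.056) = 40.9310
P₀ = 2.3542/(1+0.141)^1 + 2.7850/(1+0.141)^2 + 3.2946/(1+0.141)^3 + 40.9310/(1+0.141)^3 = 33.9751

$33.98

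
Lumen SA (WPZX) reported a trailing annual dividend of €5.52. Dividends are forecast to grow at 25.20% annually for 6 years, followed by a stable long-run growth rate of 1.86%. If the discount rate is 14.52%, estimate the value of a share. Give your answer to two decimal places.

Two-stage DDM. Project D₁…D_6 at 0.252, terminal growth 0.0186, discount at r = 0.1452.
D_1 = 6.9110
D_2 = 8.6526
D_3 = 10.8331
D_4 = 13.5630
D_5 = 16.9809
D_6 = 21.2601
Terminal value at t=6: TV = D_7/(r−g) = 21.6555/(0.1452−0.0186) = 171.0547
P₀ = 6.9110/(1+0.1452)^1 + 8.6526/(1+0.1452)^2 + 10.8331/(1+0.1452)^3 + 13.5630/(1+0.1452)^4 + 16.9809/(1+0.1452)^5 + 21.2601/(1+0.1452)^6 + 171.0547/(1+0.1452)^6 = 121.6076

€121.61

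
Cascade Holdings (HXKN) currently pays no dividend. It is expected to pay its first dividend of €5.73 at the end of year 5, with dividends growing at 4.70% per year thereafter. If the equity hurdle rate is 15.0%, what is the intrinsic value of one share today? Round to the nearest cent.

€31.81

Deferred-dividend DDM. At t=4 the remaining stream is a growing perpetuity with first payment D_5 = 5.73.
V_4 = D_5/(r−g) = 5.73/(0.15−0.047) = 55.6311
P₀ = V_4/(1+r)^4 = 55.6311/(1+0.15)^4 = 31.8072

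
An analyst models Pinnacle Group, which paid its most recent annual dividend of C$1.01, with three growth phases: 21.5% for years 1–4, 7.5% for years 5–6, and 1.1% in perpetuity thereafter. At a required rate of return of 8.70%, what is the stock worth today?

C$28.99

Three-stage DDM. Project D₁…D_6; terminal Gordon value at t=6 with g = 0.011; discount at r = 0.087.
D_1 = 1.2272
D_2 = 1.4910
D_3 = 1.8115
D_4 = 2.2010
D_5 = 2.3661
D_6 = 2.5436
TV_6 = 2.5715/(0.087−0.011) = 33.8362
P₀ = Σ Dₜ/(1+r)ᵗ + TV_6/(1+r)^6 = 28.9907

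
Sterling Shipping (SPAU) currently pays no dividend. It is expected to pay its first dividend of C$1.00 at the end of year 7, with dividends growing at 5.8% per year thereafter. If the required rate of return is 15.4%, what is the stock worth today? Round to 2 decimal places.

Deferred-dividend DDM. At t=6 the remaining stream is a growing perpetuity with first payment D_7 = 1.00.
V_6 = D_7/(r−g) = 1.00/(0.154−0.058) = 10.4167
P₀ = V_6/(1+r)^6 = 10.4167/(1+0.154)^6 = 4.4106

C$4.41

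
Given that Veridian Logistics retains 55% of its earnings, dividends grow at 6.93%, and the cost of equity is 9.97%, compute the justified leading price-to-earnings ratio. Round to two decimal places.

Payout ratio b = 1 − 0.55 = 0.45.
Justified leading P/E = b/(r−g) = 0.45/(0.0997−0.0693) = 14.8026

14.80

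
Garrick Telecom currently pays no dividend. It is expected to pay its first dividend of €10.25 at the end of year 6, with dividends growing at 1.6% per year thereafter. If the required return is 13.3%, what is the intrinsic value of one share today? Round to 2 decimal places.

Deferred-dividend DDM. At t=5 the remaining stream is a growing perpetuity with first payment D_6 = 10.25.
V_5 = D_6/(r−g) = 10.25/(0.133−0.016) = 87.6068
P₀ = V_5/(1+r)^5 = 87.6068/(1+0.133)^5 = 46.9233

€46.92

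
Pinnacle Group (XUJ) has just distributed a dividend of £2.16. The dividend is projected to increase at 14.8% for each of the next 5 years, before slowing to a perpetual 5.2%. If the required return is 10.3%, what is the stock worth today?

Two-stage DDM. Project D₁…D_5 at 0.148, terminal growth 0.052, discount at r = 0.103.
D_1 = 2.4797
D_2 = 2.8467
D_3 = 3.2680
D_4 = 3.7516
D_5 = 4.3069
Terminal value at t=5: TV = D_6/(r−g) = 4.5308/(0.103−0.052) = 88.8400
P₀ = 2.4797/(1+0.103)^1 + 2.8467/(1+0.103)^2 + 3.2680/(1+0.103)^3 + 3.7516/(1+0.103)^4 + 4.3069/(1+0.103)^5 + 88.8400/(1+0.103)^5 = 66.6126

£66.61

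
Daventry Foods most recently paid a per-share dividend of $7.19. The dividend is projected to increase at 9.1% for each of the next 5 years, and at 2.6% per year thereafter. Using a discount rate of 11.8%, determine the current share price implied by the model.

Two-stage DDM. Project D₁…D_5 at 0.091, terminal growth 0.026, discount at r = 0.118.
D_1 = 7.8443
D_2 = 8.5581
D_3 = 9.3369
D_4 = 10.1866
D_5 = 11.1135
Terminal value at t=5: TV = D_6/(r−g) = 11.4025/(0.118−0.026) = 123.9402
P₀ = 7.8443/(1+0.118)^1 + 8.5581/(1+0.118)^2 + 9.3369/(1+0.118)^3 + 10.1866/(1+0.118)^4 + 11.1135/(1+0.118)^5 + 123.9402/(1+0.118)^5 = 104.3861

$104.39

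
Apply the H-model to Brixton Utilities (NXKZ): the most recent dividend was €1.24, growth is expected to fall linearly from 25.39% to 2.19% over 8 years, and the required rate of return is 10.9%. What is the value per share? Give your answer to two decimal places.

H-model: P₀ = D₀[(1+g_L) + H(g_S−g_L)]/(r−g_L), with H = 8/2 = 4.
P₀ = 1.24 × [(1+0.0219) + 4×(0.2539−0.0219)] / (0.109−0.0219)
   = 1.24 × 1.9499 / 0.0871 = 27.7598

€27.76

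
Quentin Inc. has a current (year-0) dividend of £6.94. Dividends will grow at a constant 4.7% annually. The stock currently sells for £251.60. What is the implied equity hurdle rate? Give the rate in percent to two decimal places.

Rearranging the constant-growth DDM: r = D₁/P₀ + g.
D₁ = 6.94 × (1 + 0.047) = 7.2662.
r = 7.2662 / 251.60 + 0.047 = 0.02888 + 0.047 = 0.07588

7.59%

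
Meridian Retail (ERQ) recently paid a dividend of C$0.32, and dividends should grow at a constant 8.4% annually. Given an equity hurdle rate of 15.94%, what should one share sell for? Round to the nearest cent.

Gordon growth model: P₀ = D₁/(r − g). D₁ = 0.32 × (1 + 0.084) = 0.3469.
P₀ = 0.3469 / (0.1594 − 0.084) = 0.3469 / 0.0754 = 4.6005

C$4.60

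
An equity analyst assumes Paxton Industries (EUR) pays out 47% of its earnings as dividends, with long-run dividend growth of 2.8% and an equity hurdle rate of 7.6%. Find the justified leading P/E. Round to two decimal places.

9.79

Justified leading P/E = b/(r−g) = 0.47/(0.076−0.028) = 9.7917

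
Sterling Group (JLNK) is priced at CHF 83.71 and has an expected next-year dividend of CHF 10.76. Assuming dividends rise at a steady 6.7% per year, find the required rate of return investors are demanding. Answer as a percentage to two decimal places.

19.55%

Rearranging the constant-growth DDM: r = D₁/P₀ + g.
r = 10.7600 / 83.71 + 0.067 = 0.12854 + 0.067 = 0.19554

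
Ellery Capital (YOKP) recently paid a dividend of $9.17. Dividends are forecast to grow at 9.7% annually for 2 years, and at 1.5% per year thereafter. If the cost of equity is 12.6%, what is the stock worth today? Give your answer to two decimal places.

$97.23

Two-stage DDM. Project D₁…D_2 at 0.097, terminal growth 0.015, discount at r = 0.126.
D_1 = 10.0595
D_2 = 11.0353
Terminal value at t=2: TV = D_3/(r−g) = 11.2008/(0.126−0.015) = 100.9080
P₀ = 10.0595/(1+0.126)^1 + 11.0353/(1+0.126)^2 + 100.9080/(1+0.126)^2 = 97.2258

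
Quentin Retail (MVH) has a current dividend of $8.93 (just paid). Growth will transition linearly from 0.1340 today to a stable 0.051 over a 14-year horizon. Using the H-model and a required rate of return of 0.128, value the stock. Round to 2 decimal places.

H-model: P₀ = D₀[(1+g_L) + H(g_S−g_L)]/(r−g_L), with H = 14/2 = 7.
P₀ = 8.93 × [(1+0.051) + 7×(0.134−0.051)] / (0.128−0.051)
   = 8.93 × 1.6320 / 0.077 = 189.2696

$189.27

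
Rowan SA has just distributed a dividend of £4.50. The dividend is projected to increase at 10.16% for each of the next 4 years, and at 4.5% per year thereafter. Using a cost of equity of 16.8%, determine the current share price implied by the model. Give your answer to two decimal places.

£45.83

Two-stage DDM. Project D₁…D_4 at 0.1016, terminal growth 0.045, discount at r = 0.168.
D_1 = 4.9572
D_2 = 5.4609
D_3 = 6.0157
D_4 = 6.6269
Terminal value at t=4: TV = D_5/(r−g) = 6.9251/(0.168−0.045) = 56.3014
P₀ = 4.9572/(1+0.168)^1 + 5.4609/(1+0.168)^2 + 6.0157/(1+0.168)^3 + 6.6269/(1+0.168)^4 + 56.3014/(1+0.168)^4 = 45.8347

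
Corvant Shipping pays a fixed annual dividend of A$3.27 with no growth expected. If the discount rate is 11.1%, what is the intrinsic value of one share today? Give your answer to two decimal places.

Zero-growth DDM (perpetuity): P₀ = D/r = 3.27 / 0.111 = 29.4595

A$29.46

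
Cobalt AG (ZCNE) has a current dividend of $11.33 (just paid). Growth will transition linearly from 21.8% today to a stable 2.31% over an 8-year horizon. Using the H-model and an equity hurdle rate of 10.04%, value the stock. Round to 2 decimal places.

$264.22

H-model: P₀ = D₀[(1+g_L) + H(g_S−g_L)]/(r−g_L), with H = 8/2 = 4.
P₀ = 11.33 × [(1+0.0231) + 4×(0.218−0.0231)] / (0.1004−0.0231)
   = 11.33 × 1.8027 / 0.0773 = 264.2250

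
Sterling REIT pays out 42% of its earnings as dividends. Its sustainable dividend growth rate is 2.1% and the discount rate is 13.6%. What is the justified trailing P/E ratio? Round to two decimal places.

Justified trailing P/E = b(1+g)/(r−g) = 0.42×(1+0.021)/(0.136−0.021) = 3.7289

3.73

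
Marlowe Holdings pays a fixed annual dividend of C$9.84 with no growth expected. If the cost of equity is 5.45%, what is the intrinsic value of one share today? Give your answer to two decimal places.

Zero-growth DDM (perpetuity): P₀ = D/r = 9.84 / 0.0545 = 180.5505

C$180.55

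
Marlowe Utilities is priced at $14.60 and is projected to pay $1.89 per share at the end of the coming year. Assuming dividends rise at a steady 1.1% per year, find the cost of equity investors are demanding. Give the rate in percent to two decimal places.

Rearranging the constant-growth DDM: r = D₁/P₀ + g.
r = 1.8900 / 14.60 + 0.011 = 0.12945 + 0.011 = 0.14045

14.05%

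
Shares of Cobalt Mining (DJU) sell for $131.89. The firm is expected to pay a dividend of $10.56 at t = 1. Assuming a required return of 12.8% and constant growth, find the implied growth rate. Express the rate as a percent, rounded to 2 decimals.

4.79%

From P₀ = D₁/(r − g), the implied growth is g = r − D₁/P₀.
g = 0.128 − 10.56/131.89 = 0.128 − 0.08007 = 0.04793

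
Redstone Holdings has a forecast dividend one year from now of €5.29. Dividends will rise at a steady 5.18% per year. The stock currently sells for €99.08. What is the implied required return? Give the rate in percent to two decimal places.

Rearranging the constant-growth DDM: r = D₁/P₀ + g.
r = 5.2900 / 99.08 + 0.0518 = 0.05339 + 0.0518 = 0.10519

10.52%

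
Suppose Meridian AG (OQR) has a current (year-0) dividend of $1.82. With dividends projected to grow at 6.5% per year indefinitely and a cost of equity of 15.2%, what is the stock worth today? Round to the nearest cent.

Gordon growth model: P₀ = D₁/(r − g). D₁ = 1.82 × (1 + 0.065) = 1.9383.
P₀ = 1.9383 / (0.152 − 0.065) = 1.9383 / 0.087 = 22.2793

$22.28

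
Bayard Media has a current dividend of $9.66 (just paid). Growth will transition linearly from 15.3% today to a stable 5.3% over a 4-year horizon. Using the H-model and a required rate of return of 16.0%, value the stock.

$113.12

H-model: P₀ = D₀[(1+g_L) + H(g_S−g_L)]/(r−g_L), with H = 4/2 = 2.
P₀ = 9.66 × [(1+0.053) + 2×(0.153−0.053)] / (0.16−0.053)
   = 9.66 × 1.2530 / 0.107 = 113.1213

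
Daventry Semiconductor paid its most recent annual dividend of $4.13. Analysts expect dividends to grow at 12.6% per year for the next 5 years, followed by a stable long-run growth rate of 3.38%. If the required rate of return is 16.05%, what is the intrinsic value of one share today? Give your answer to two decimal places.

Two-stage DDM. Project D₁…D_5 at 0.126, terminal growth 0.0338, discount at r = 0.1605.
D_1 = 4.6504
D_2 = 5.2363
D_3 = 5.8961
D_4 = 6.6390
D_5 = 7.4755
Terminal value at t=5: TV = D_6/(r−g) = 7.7282/(0.1605−0.0338) = 60.9961
P₀ = 4.6504/(1+0.1605)^1 + 5.2363/(1+0.1605)^2 + 5.8961/(1+0.1605)^3 + 6.6390/(1+0.1605)^4 + 7.4755/(1+0.1605)^5 + 60.9961/(1+0.1605)^5 = 47.8582

$47.86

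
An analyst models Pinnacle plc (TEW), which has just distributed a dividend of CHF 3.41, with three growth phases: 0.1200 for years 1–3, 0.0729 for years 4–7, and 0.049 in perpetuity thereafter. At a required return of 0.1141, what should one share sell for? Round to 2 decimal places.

Three-stage DDM. Project D₁…D_7; terminal Gordon value at t=7 with g = 0.049; discount at r = 0.1141.
D_1 = 3.8192
D_2 = 4.2775
D_3 = 4.7908
D_4 = 5.1401
D_5 = 5.5148
D_6 = 5.9168
D_7 = 6.3481
TV_7 = 6.6592/(0.1141−0.049) = 102.2916
P₀ = Σ Dₜ/(1+r)ᵗ + TV_7/(1+r)^7 = 70.9762

CHF 70.98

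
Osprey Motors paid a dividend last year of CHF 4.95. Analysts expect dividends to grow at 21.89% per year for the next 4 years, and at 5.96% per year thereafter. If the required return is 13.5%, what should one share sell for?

Two-stage DDM. Project D₁…D_4 at 0.2189, terminal growth 0.0596, discount at r = 0.135.
D_1 = 6.0336
D_2 = 7.3543
D_3 = 8.9642
D_4 = 10.9264
Terminal value at t=4: TV = D_5/(r−g) = 11.5776/(0.135−0.0596) = 153.5494
P₀ = 6.0336/(1+0.135)^1 + 7.3543/(1+0.135)^2 + 8.9642/(1+0.135)^3 + 10.9264/(1+0.135)^4 + 153.5494/(1+0.135)^4 = 116.2659

CHF 116.27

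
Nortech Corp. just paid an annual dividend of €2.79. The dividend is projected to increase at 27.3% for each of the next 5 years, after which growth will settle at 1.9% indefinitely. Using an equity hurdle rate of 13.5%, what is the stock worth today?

Two-stage DDM. Project D₁…D_5 at 0.273, terminal growth 0.019, discount at r = 0.135.
D_1 = 3.5517
D_2 = 4.5213
D_3 = 5.7556
D_4 = 7.3269
D_5 = 9.3271
Terminal value at t=5: TV = D_6/(r−g) = 9.5043/(0.135−0.019) = 81.9337
P₀ = 3.5517/(1+0.135)^1 + 4.5213/(1+0.135)^2 + 5.7556/(1+0.135)^3 + 7.3269/(1+0.135)^4 + 9.3271/(1+0.135)^5 + 81.9337/(1+0.135)^5 = 63.4416

€63.44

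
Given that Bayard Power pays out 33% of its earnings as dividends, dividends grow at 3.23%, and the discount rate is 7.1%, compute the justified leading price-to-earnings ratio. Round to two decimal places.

8.53

Justified leading P/E = b/(r−g) = 0.33/(0.071−0.0323) = 8.5271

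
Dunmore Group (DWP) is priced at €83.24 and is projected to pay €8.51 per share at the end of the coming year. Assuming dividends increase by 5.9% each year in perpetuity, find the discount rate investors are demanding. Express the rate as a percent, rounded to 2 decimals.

16.12%

Rearranging the constant-growth DDM: r = D₁/P₀ + g.
r = 8.5100 / 83.24 + 0.059 = 0.10223 + 0.059 = 0.16123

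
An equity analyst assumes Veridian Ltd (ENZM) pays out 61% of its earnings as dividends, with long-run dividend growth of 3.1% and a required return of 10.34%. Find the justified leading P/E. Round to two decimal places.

8.43

Justified leading P/E = b/(r−g) = 0.61/(0.1034−0.031) = 8.4254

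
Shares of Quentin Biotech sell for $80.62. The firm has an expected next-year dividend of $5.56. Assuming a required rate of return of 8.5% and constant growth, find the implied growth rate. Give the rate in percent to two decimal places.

From P₀ = D₁/(r − g), the implied growth is g = r − D₁/P₀.
g = 0.085 − 5.56/80.62 = 0.085 − 0.06897 = 0.01603

1.60%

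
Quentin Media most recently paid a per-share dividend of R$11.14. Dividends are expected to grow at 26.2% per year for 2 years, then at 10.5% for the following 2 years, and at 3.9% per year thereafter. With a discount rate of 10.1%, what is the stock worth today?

Three-stage DDM. Project D₁…D_4; terminal Gordon value at t=4 with g = 0.039; discount at r = 0.101.
D_1 = 14.0587
D_2 = 17.7421
D_3 = 19.6050
D_4 = 21.6635
TV_4 = 22.5084/(0.101−0.039) = 363.0382
P₀ = Σ Dₜ/(1+r)ᵗ + TV_4/(1+r)^4 = 303.8978

R$303.90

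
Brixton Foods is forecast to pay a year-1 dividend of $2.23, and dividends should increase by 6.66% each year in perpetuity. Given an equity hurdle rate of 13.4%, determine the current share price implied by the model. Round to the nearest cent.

Gordon growth model: P₀ = D₁/(r − g), with D₁ = 2.23 given directly.
P₀ = 2.2300 / (0.134 − 0.0666) = 2.2300 / 0.0674 = 33.0861

$33.09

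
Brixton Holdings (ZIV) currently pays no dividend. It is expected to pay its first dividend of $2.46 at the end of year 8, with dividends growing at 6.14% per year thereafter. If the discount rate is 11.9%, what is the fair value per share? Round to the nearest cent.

Deferred-dividend DDM. At t=7 the remaining stream is a growing perpetuity with first payment D_8 = 2.46.
V_7 = D_8/(r−g) = 2.46/(0.119−0.0614) = 42.7083
P₀ = V_7/(1+r)^7 = 42.7083/(1+0.119)^7 = 19.4403

$19.44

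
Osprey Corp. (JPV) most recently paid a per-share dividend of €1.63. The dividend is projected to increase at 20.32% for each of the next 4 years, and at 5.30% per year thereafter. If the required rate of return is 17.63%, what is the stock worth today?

€22.14

Two-stage DDM. Project D₁…D_4 at 0.2032, terminal growth 0.053, discount at r = 0.1763.
D_1 = 1.9612
D_2 = 2.3597
D_3 = 2.8392
D_4 = 3.4162
Terminal value at t=4: TV = D_5/(r−g) = 3.5972/(0.1763−0.053) = 29.1746
P₀ = 1.9612/(1+0.1763)^1 + 2.3597/(1+0.1763)^2 + 2.8392/(1+0.1763)^3 + 3.4162/(1+0.1763)^4 + 29.1746/(1+0.1763)^4 = 22.1395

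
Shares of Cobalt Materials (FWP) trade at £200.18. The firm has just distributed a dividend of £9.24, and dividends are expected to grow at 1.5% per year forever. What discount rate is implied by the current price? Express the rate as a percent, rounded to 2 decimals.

Rearranging the constant-growth DDM: r = D₁/P₀ + g.
D₁ = 9.24 × (1 + 0.015) = 9.3786.
r = 9.3786 / 200.18 + 0.015 = 0.04685 + 0.015 = 0.06185

6.19%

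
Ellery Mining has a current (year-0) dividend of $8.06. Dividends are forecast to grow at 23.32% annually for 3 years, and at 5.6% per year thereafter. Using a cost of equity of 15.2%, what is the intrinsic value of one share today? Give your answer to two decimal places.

$136.51

Two-stage DDM. Project D₁…D_3 at 0.2332, terminal growth 0.056, discount at r = 0.152.
D_1 = 9.9396
D_2 = 12.2575
D_3 = 15.1160
Terminal value at t=3: TV = D_4/(r−g) = 15.9624/(0.152−0.056) = 166.2755
P₀ = 9.9396/(1+0.152)^1 + 12.2575/(1+0.152)^2 + 15.1160/(1+0.152)^3 + 166.2755/(1+0.152)^3 = 136.5121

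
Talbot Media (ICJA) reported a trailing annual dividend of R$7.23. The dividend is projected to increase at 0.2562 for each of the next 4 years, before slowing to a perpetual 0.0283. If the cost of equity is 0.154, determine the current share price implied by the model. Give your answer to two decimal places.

R$118.96

Two-stage DDM. Project D₁…D_4 at 0.2562, terminal growth 0.0283, discount at r = 0.154.
D_1 = 9.0823
D_2 = 11.4092
D_3 = 14.3323
D_4 = 18.0042
Terminal value at t=4: TV = D_5/(r−g) = 18.5137/(0.154−0.0283) = 147.2848
P₀ = 9.0823/(1+0.154)^1 + 11.4092/(1+0.154)^2 + 14.3323/(1+0.154)^3 + 18.0042/(1+0.154)^4 + 147.2848/(1+0.154)^4 = 118.9647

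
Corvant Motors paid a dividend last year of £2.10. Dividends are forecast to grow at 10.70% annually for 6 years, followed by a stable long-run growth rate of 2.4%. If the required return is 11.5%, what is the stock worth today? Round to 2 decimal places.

Two-stage DDM. Project D₁…D_6 at 0.107, terminal growth 0.024, discount at r = 0.115.
D_1 = 2.3247
D_2 = 2.5734
D_3 = 2.8488
D_4 = 3.1536
D_5 = 3.4911
D_6 = 3.8646
Terminal value at t=6: TV = D_7/(r−g) = 3.9574/(0.115−0.024) = 43.4874
P₀ = 2.3247/(1+0.115)^1 + 2.5734/(1+0.115)^2 + 2.8488/(1+0.115)^3 + 3.1536/(1+0.115)^4 + 3.4911/(1+0.115)^5 + 3.8646/(1+0.115)^6 + 43.4874/(1+0.115)^6 = 34.9189

£34.92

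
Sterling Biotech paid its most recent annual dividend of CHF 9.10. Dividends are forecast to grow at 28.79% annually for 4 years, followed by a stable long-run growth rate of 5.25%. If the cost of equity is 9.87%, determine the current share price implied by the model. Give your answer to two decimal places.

CHF 446.42

Two-stage DDM. Project D₁…D_4 at 0.2879, terminal growth 0.0525, discount at r = 0.0987.
D_1 = 11.7199
D_2 = 15.0940
D_3 = 19.4396
D_4 = 25.0363
Terminal value at t=4: TV = D_5/(r−g) = 26.3507/(0.0987−0.0525) = 570.3614
P₀ = 11.7199/(1+0.0987)^1 + 15.0940/(1+0.0987)^2 + 19.4396/(1+0.0987)^3 + 25.0363/(1+0.0987)^4 + 570.3614/(1+0.0987)^4 = 446.4209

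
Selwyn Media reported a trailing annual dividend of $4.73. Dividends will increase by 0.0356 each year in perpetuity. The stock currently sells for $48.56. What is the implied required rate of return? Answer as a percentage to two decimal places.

13.65%

Rearranging the constant-growth DDM: r = D₁/P₀ + g.
D₁ = 4.73 × (1 + 0.0356) = 4.8984.
r = 4.8984 / 48.56 + 0.0356 = 0.10087 + 0.0356 = 0.13647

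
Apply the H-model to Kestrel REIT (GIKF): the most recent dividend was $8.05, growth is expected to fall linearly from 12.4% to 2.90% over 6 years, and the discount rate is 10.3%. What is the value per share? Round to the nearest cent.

H-model: P₀ = D₀[(1+g_L) + H(g_S−g_L)]/(r−g_L), with H = 6/2 = 3.
P₀ = 8.05 × [(1+0.029) + 3×(0.124−0.029)] / (0.103−0.029)
   = 8.05 × 1.3140 / 0.074 = 142.9419

$142.94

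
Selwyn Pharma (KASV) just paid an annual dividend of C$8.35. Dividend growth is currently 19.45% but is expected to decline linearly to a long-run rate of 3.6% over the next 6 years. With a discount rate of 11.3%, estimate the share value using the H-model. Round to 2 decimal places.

H-model: P₀ = D₀[(1+g_L) + H(g_S−g_L)]/(r−g_L), with H = 6/2 = 3.
P₀ = 8.35 × [(1+0.036) + 3×(0.1945−0.036)] / (0.113−0.036)
   = 8.35 × 1.5115 / 0.077 = 163.9094

C$163.91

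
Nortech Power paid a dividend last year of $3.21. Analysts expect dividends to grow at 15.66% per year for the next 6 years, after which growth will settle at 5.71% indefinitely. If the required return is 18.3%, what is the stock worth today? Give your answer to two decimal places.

Two-stage DDM. Project D₁…D_6 at 0.1566, terminal growth 0.0571, discount at r = 0.183.
D_1 = 3.7127
D_2 = 4.2941
D_3 = 4.9665
D_4 = 5.7443
D_5 = 6.6439
D_6 = 7.6843
Terminal value at t=6: TV = D_7/(r−g) = 8.1231/(0.183−0.0571) = 64.5200
P₀ = 3.7127/(1+0.183)^1 + 4.2941/(1+0.183)^2 + 4.9665/(1+0.183)^3 + 5.7443/(1+0.183)^4 + 6.6439/(1+0.183)^5 + 7.6843/(1+0.183)^6 + 64.5200/(1+0.183)^6 = 41.3493

$41.35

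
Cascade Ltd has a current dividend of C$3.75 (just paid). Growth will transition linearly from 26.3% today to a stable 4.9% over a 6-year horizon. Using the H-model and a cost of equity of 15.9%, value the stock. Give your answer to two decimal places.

C$57.65

H-model: P₀ = D₀[(1+g_L) + H(g_S−g_L)]/(r−g_L), with H = 6/2 = 3.
P₀ = 3.75 × [(1+0.049) + 3×(0.263−0.049)] / (0.159−0.049)
   = 3.75 × 1.6910 / 0.11 = 57.6477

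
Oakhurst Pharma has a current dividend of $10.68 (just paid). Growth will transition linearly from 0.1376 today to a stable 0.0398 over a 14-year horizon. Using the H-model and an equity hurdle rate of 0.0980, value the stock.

H-model: P₀ = D₀[(1+g_L) + H(g_S−g_L)]/(r−g_L), with H = 14/2 = 7.
P₀ = 10.68 × [(1+0.0398) + 7×(0.1376−0.0398)] / (0.098−0.0398)
   = 10.68 × 1.7244 / 0.0582 = 316.4363

$316.44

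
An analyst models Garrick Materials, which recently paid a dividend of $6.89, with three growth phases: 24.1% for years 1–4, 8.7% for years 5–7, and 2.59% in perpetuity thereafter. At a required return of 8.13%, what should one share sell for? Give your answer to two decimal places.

$300.48

Three-stage DDM. Project D₁…D_7; terminal Gordon value at t=7 with g = 0.0259; discount at r = 0.0813.
D_1 = 8.5505
D_2 = 10.6112
D_3 = 13.1684
D_4 = 16.3420
D_5 = 17.7638
D_6 = 19.3093
D_7 = 20.9892
TV_7 = 21.5328/(0.0813−0.0259) = 388.6783
P₀ = Σ Dₜ/(1+r)ᵗ + TV_7/(1+r)^7 = 300.4836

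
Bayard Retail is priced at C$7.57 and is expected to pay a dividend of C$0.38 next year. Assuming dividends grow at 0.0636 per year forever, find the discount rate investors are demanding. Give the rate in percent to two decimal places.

Rearranging the constant-growth DDM: r = D₁/P₀ + g.
r = 0.3800 / 7.57 + 0.0636 = 0.05020 + 0.0636 = 0.11380

11.38%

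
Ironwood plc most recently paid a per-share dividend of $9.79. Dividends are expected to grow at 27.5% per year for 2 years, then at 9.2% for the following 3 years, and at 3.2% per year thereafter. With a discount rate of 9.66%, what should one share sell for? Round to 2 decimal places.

Three-stage DDM. Project D₁…D_5; terminal Gordon value at t=5 with g = 0.032; discount at r = 0.0966.
D_1 = 12.4822
D_2 = 15.9149
D_3 = 17.3790
D_4 = 18.9779
D_5 = 20.7239
TV_5 = 21.3870/(0.0966−0.032) = 331.0687
P₀ = Σ Dₜ/(1+r)ᵗ + TV_5/(1+r)^5 = 272.7627

$272.76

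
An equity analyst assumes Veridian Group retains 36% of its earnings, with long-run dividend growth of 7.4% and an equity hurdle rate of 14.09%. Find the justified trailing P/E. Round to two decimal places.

10.27

Payout ratio b = 1 − 0.36 = 0.64.
Justified trailing P/E = b(1+g)/(r−g) = 0.64×(1+0.074)/(0.1409−0.074) = 10.2744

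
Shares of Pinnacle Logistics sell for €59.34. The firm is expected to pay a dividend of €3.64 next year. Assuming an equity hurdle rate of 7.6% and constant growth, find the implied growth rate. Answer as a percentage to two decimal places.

From P₀ = D₁/(r − g), the implied growth is g = r − D₁/P₀.
g = 0.076 − 3.64/59.34 = 0.076 − 0.06134 = 0.01466

1.47%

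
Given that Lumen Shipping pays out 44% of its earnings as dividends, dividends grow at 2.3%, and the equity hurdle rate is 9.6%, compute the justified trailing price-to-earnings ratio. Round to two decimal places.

Justified trailing P/E = b(1+g)/(r−g) = 0.44×(1+0.023)/(0.096−0.023) = 6.1660

6.17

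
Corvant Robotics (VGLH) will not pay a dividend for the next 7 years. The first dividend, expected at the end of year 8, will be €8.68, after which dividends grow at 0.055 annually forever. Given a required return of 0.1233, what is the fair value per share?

€56.32

Deferred-dividend DDM. At t=7 the remaining stream is a growing perpetuity with first payment D_8 = 8.68.
V_7 = D_8/(r−g) = 8.68/(0.1233−0.055) = 127.0864
P₀ = V_7/(1+r)^7 = 127.0864/(1+0.1233)^7 = 56.3156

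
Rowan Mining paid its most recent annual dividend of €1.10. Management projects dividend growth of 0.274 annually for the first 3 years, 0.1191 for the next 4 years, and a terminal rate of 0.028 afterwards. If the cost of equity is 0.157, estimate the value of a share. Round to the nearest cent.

€19.67

Three-stage DDM. Project D₁…D_7; terminal Gordon value at t=7 with g = 0.028; discount at r = 0.157.
D_1 = 1.4014
D_2 = 1.7854
D_3 = 2.2746
D_4 = 2.5455
D_5 = 2.8486
D_6 = 3.1879
D_7 = 3.5676
TV_7 = 3.6675/(0.157−0.028) = 28.4302
P₀ = Σ Dₜ/(1+r)ᵗ + TV_7/(1+r)^7 = 19.6658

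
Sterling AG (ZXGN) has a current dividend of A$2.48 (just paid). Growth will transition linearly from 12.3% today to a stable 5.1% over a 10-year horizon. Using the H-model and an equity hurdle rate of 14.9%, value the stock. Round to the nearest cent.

A$35.71

H-model: P₀ = D₀[(1+g_L) + H(g_S−g_L)]/(r−g_L), with H = 10/2 = 5.
P₀ = 2.48 × [(1+0.051) + 5×(0.123−0.051)] / (0.149−0.051)
   = 2.48 × 1.4110 / 0.098 = 35.7069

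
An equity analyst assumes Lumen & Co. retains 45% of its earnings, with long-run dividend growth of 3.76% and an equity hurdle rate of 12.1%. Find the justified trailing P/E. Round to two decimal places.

6.84

Payout ratio b = 1 − 0.45 = 0.55.
Justified trailing P/E = b(1+g)/(r−g) = 0.55×(1+0.0376)/(0.121−0.0376) = 6.8427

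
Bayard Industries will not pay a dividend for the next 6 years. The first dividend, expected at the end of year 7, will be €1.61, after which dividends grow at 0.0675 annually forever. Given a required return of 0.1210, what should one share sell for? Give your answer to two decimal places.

€15.16

Deferred-dividend DDM. At t=6 the remaining stream is a growing perpetuity with first payment D_7 = 1.61.
V_6 = D_7/(r−g) = 1.61/(0.121−0.0675) = 30.0935
P₀ = V_6/(1+r)^6 = 30.0935/(1+0.121)^6 = 15.1649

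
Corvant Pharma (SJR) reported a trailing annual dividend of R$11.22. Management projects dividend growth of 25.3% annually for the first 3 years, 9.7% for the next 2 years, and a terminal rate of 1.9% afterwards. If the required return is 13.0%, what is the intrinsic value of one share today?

R$203.15

Three-stage DDM. Project D₁…D_5; terminal Gordon value at t=5 with g = 0.019; discount at r = 0.13.
D_1 = 14.0587
D_2 = 17.6155
D_3 = 22.0722
D_4 = 24.2132
D_5 = 26.5619
TV_5 = 27.0666/(0.13−0.019) = 243.8431
P₀ = Σ Dₜ/(1+r)ᵗ + TV_5/(1+r)^5 = 203.1494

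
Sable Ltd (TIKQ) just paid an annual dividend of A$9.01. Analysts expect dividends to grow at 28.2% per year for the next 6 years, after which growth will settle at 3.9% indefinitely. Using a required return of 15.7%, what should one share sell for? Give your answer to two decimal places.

Two-stage DDM. Project D₁…D_6 at 0.282, terminal growth 0.039, discount at r = 0.157.
D_1 = 11.5508
D_2 = 14.8082
D_3 = 18.9840
D_4 = 24.3376
D_5 = 31.2007
D_6 = 39.9994
Terminal value at t=6: TV = D_7/(r−g) = 41.5593/(0.157−0.039) = 352.1977
P₀ = 11.5508/(1+0.157)^1 + 14.8082/(1+0.157)^2 + 18.9840/(1+0.157)^3 + 24.3376/(1+0.157)^4 + 31.2007/(1+0.157)^5 + 39.9994/(1+0.157)^6 + 352.1977/(1+0.157)^6 = 225.4275

A$225.43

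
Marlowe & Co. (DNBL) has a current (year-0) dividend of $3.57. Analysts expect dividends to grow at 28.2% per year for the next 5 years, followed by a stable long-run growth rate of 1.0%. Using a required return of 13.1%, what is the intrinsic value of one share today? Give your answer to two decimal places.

$82.17

Two-stage DDM. Project D₁…D_5 at 0.282, terminal growth 0.01, discount at r = 0.131.
D_1 = 4.5767
D_2 = 5.8674
D_3 = 7.5220
D_4 = 9.6432
D_5 = 12.3626
Terminal value at t=5: TV = D_6/(r−g) = 12.4862/(0.131−0.01) = 103.1916
P₀ = 4.5767/(1+0.131)^1 + 5.8674/(1+0.131)^2 + 7.5220/(1+0.131)^3 + 9.6432/(1+0.131)^4 + 12.3626/(1+0.131)^5 + 103.1916/(1+0.131)^5 = 82.1677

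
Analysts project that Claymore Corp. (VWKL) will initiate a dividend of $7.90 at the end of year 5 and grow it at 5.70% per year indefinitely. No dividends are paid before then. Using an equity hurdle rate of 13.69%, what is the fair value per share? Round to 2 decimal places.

$59.18

Deferred-dividend DDM. At t=4 the remaining stream is a growing perpetuity with first payment D_5 = 7.90.
V_4 = D_5/(r−g) = 7.90/(0.1369−0.057) = 98.8736
P₀ = V_4/(1+r)^4 = 98.8736/(1+0.1369)^4 = 59.1822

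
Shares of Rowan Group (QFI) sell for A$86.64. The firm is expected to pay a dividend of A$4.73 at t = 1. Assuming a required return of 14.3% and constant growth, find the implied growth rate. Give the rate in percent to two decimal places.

From P₀ = D₁/(r − g), the implied growth is g = r − D₁/P₀.
g = 0.143 − 4.73/86.64 = 0.143 − 0.05459 = 0.08841

8.84%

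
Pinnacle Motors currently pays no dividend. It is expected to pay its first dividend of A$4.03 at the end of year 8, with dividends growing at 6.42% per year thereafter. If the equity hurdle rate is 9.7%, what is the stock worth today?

Deferred-dividend DDM. At t=7 the remaining stream is a growing perpetuity with first payment D_8 = 4.03.
V_7 = D_8/(r−g) = 4.03/(0.097−0.0642) = 122.8659
P₀ = V_7/(1+r)^7 = 122.8659/(1+0.097)^7 = 64.2665

A$64.27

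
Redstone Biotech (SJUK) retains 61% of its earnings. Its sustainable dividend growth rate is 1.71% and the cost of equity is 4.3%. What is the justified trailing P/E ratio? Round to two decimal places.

Payout ratio b = 1 − 0.61 = 0.39.
Justified trailing P/E = b(1+g)/(r−g) = 0.39×(1+0.0171)/(0.043−0.0171) = 15.3154

15.32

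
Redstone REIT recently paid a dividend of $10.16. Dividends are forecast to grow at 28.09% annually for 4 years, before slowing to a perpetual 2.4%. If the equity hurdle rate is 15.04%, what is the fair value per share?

$180.05

Two-stage DDM. Project D₁…D_4 at 0.2809, terminal growth 0.024, discount at r = 0.1504.
D_1 = 13.0139
D_2 = 16.6696
D_3 = 21.3520
D_4 = 27.3498
Terminal value at t=4: TV = D_5/(r−g) = 28.0062/(0.1504−0.024) = 221.5682
P₀ = 13.0139/(1+0.1504)^1 + 16.6696/(1+0.1504)^2 + 21.3520/(1+0.1504)^3 + 27.3498/(1+0.1504)^4 + 221.5682/(1+0.1504)^4 = 180.0549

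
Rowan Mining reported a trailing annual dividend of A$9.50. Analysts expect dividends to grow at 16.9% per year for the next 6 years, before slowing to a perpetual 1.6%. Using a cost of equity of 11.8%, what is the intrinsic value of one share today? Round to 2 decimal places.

A$190.49

Two-stage DDM. Project D₁…D_6 at 0.169, terminal growth 0.016, discount at r = 0.118.
D_1 = 11.1055
D_2 = 12.9823
D_3 = 15.1763
D_4 = 17.7411
D_5 = 20.7394
D_6 = 24.2444
Terminal value at t=6: TV = D_7/(r−g) = 24.6323/(0.118−0.016) = 241.4928
P₀ = 11.1055/(1+0.118)^1 + 12.9823/(1+0.118)^2 + 15.1763/(1+0.118)^3 + 17.7411/(1+0.118)^4 + 20.7394/(1+0.118)^5 + 24.2444/(1+0.118)^6 + 241.4928/(1+0.118)^6 = 190.4918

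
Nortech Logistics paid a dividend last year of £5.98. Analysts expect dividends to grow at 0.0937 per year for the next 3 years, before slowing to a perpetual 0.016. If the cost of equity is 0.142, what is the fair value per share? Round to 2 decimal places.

Two-stage DDM. Project D₁…D_3 at 0.0937, terminal growth 0.016, discount at r = 0.142.
D_1 = 6.5403
D_2 = 7.1532
D_3 = 7.8234
Terminal value at t=3: TV = D_4/(r−g) = 7.9486/(0.142−0.016) = 63.0840
P₀ = 6.5403/(1+0.142)^1 + 7.1532/(1+0.142)^2 + 7.8234/(1+0.142)^3 + 63.0840/(1+0.142)^3 = 58.8214

£58.82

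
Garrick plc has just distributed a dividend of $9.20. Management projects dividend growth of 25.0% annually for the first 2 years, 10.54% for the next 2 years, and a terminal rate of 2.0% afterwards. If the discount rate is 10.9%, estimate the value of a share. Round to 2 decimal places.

Three-stage DDM. Project D₁…D_4; terminal Gordon value at t=4 with g = 0.02; discount at r = 0.109.
D_1 = 11.5000
D_2 = 14.3750
D_3 = 15.8901
D_4 = 17.5649
TV_4 = 17.9162/(0.109−0.02) = 201.3061
P₀ = Σ Dₜ/(1+r)ᵗ + TV_4/(1+r)^4 = 178.4059

$178.41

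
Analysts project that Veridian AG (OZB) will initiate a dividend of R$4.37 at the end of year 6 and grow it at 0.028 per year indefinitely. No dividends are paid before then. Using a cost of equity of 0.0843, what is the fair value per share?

Deferred-dividend DDM. At t=5 the remaining stream is a growing perpetuity with first payment D_6 = 4.37.
V_5 = D_6/(r−g) = 4.37/(0.0843−0.028) = 77.6199
P₀ = V_5/(1+r)^5 = 77.6199/(1+0.0843)^5 = 51.7876

R$51.79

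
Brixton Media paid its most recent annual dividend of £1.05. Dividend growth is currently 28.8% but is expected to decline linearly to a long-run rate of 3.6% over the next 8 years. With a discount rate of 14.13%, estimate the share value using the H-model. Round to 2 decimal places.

£20.38

H-model: P₀ = D₀[(1+g_L) + H(g_S−g_L)]/(r−g_L), with H = 8/2 = 4.
P₀ = 1.05 × [(1+0.036) + 4×(0.288−0.036)] / (0.1413−0.036)
   = 1.05 × 2.0440 / 0.1053 = 20.3818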